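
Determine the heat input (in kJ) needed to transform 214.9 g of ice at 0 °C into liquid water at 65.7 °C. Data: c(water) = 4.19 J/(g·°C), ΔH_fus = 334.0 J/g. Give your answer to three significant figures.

q1 (melt at 0 °C): 214.9 × 334.0 = 71777 J
q2 (heat water 0.0→65.7 °C): 214.9 × 4.19 × 65.7 = 59158 J
Total: 71777 + 59158 = 130935 J = 131 kJ

q = 131 kJ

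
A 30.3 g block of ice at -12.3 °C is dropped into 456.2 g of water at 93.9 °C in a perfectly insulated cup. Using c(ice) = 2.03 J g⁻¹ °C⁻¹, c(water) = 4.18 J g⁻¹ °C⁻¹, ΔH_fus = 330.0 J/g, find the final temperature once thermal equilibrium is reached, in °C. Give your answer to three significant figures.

Heat to bring ice to 0 °C and melt it: q₁ = 30.3×2.03×12.3 + 30.3×330.0 = 10756 J
Heat the water can supply cooling to 0 °C: 456.2×4.18×93.9 = 179059 J > q₁, so all ice melts.
Energy balance: 456.2×4.18×(93.9 − T) = 10756 + 30.3×4.18×(T − 0)
1906.916(93.9 − T) = 10756 + 126.654 T
179059 − 10756 = 2033.570 T
T = 168303 / 2033.570 = 82.76 °C

T_f = 82.8 °C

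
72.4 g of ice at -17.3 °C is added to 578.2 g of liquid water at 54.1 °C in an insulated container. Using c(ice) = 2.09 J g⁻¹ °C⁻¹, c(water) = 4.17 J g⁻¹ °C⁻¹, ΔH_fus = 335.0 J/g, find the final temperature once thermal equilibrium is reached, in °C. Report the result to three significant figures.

T_f = 38.2 °C

Heat to bring ice to 0 °C and melt it: q₁ = 72.4×2.09×17.3 + 72.4×335.0 = 26872 J
Heat the water can supply cooling to 0 °C: 578.2×4.17×54.1 = 130440 J > q₁, so all ice melts.
Energy balance: 578.2×4.17×(54.1 − T) = 26872 + 72.4×4.17×(T − 0)
2411.094(54.1 − T) = 26872 + 301.908 T
130440 − 26872 = 2713.002 T
T = 103568 / 2713.002 = 38.17 °C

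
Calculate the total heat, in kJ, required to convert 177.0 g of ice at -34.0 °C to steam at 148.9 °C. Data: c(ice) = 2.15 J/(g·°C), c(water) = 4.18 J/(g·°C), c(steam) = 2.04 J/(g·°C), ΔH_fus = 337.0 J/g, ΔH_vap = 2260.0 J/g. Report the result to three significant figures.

q = 564 kJ

q1 (heat ice -34.0→0.0 °C): 177.0 × 2.15 × 34.0 = 12939 J
q2 (melt at 0 °C): 177.0 × 337.0 = 59649 J
q3 (heat water 0.0→100.0 °C): 177.0 × 4.18 × 100.0 = 73986 J
q4 (vaporize at 100 °C): 177.0 × 2260.0 = 400020 J
q5 (heat steam 100.0→148.9 °C): 177.0 × 2.04 × 48.9 = 17657 J
Total: 12939 + 59649 + 73986 + 400020 + 17657 = 564251 J = 564 kJ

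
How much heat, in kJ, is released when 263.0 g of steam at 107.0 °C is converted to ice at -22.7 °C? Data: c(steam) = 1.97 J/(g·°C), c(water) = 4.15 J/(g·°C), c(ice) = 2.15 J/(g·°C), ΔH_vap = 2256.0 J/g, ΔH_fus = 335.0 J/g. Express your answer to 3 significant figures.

q = 807 kJ

q1 (cool steam 107.0→100 °C): 263.0 × 1.97 × 7.0 = 3627 J
q2 (condense at 100 °C): 263.0 × 2256.0 = 593328 J
q3 (cool water 100→0 °C): 263.0 × 4.15 × 100.0 = 109145 J
q4 (freeze at 0 °C): 263.0 × 335.0 = 88105 J
q5 (cool ice 0→-22.7 °C): 263.0 × 2.15 × 22.7 = 12836 J
Total: 3627 + 593328 + 109145 + 88105 + 12836 = 807041 J = 807 kJ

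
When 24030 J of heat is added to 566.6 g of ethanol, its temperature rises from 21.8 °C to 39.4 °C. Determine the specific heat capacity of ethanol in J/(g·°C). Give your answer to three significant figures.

c = 2.41 J/(g·°C)

c = q / (m ΔT) = 24030 / (566.6 × 17.6)
c = 24030 / 9972.16 = 2.41 J/(g·°C)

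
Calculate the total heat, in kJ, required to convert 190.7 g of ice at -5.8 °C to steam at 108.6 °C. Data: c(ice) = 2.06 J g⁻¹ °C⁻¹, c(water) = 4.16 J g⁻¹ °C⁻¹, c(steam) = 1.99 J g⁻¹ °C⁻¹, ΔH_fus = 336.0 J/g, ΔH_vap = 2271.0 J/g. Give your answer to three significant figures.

q = 582 kJ

q1 (heat ice -5.8→0.0 °C): 190.7 × 2.06 × 5.8 = 2278 J
q2 (melt at 0 °C): 190.7 × 336.0 = 64075 J
q3 (heat water 0.0→100.0 °C): 190.7 × 4.16 × 100.0 = 79331 J
q4 (vaporize at 100 °C): 190.7 × 2271.0 = 433080 J
q5 (heat steam 100.0→108.6 °C): 190.7 × 1.99 × 8.6 = 3264 J
Total: 2278 + 64075 + 79331 + 433080 + 3264 = 582028 J = 582 kJ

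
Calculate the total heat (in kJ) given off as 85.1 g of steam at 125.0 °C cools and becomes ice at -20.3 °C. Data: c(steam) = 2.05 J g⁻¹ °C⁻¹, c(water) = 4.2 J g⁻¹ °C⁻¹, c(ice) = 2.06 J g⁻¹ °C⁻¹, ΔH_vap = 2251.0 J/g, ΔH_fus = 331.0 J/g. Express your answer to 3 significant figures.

q1 (cool steam 125.0→100 °C): 85.1 × 2.05 × 25.0 = 4361 J
q2 (condense at 100 °C): 85.1 × 2251.0 = 191560 J
q3 (cool water 100→0 °C): 85.1 × 4.2 × 100.0 = 35742 J
q4 (freeze at 0 °C): 85.1 × 331.0 = 28168 J
q5 (cool ice 0→-20.3 °C): 85.1 × 2.06 × 20.3 = 3559 J
Total: 4361 + 191560 + 35742 + 28168 + 3559 = 263390 J = 263 kJ

q = 263 kJ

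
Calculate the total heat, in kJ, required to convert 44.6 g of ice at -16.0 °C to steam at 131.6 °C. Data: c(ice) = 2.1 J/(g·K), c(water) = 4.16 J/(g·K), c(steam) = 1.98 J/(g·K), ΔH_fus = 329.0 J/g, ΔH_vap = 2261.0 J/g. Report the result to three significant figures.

q = 138 kJ

q1 (heat ice -16.0→0.0 °C): 44.6 × 2.1 × 16.0 = 1499 J
q2 (melt at 0 °C): 44.6 × 329.0 = 14673 J
q3 (heat water 0.0→100.0 °C): 44.6 × 4.16 × 100.0 = 18554 J
q4 (vaporize at 100 °C): 44.6 × 2261.0 = 100841 J
q5 (heat steam 100.0→131.6 °C): 44.6 × 1.98 × 31.6 = 2791 J
Total: 1499 + 14673 + 18554 + 100841 + 2791 = 138358 J = 138 kJ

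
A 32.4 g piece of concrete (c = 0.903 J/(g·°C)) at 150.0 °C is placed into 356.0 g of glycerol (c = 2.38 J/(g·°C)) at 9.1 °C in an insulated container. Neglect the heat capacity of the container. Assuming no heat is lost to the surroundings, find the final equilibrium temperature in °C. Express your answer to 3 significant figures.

T_f = 13.8 °C

Heat lost by concrete = heat gained by glycerol.
(32.4)(0.903)(150.0 − T) = (356.0)(2.38)(T − 9.1)
29.2572 (150.0 − T) = 847.28 (T − 9.1)
4388.6 − 29.2572 T = 847.28 T − 7710.2
12098.8 = 876.5372 T
T = 13.80 °C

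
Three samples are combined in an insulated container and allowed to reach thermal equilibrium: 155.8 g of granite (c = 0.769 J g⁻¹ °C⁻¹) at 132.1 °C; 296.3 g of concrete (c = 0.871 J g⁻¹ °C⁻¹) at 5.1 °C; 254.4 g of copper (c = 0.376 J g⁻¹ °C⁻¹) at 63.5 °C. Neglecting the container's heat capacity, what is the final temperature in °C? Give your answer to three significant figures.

Σ mᵢcᵢ(T − Tᵢ) = 0  ⇒  T = Σ mᵢcᵢTᵢ / Σ mᵢcᵢ
Σ mᵢcᵢ = 155.8×0.769 + 296.3×0.871 + 254.4×0.376 = 473.5419
Σ mᵢcᵢTᵢ = 119.8102×132.1 + 258.0773×5.1 + 95.6544×63.5 = 23217
T = 23217 / 473.5419 = 49.03 °C

T_f = 49.0 °C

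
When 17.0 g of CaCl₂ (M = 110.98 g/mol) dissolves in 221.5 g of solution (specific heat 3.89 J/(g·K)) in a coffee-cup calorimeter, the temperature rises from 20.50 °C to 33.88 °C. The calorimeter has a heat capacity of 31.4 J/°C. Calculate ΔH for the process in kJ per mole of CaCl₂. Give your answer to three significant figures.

ΔH = -78.0 kJ/mol

|ΔT| = |33.88 − 20.50| = 13.38 °C
|q_surr| = (221.5 × 3.89 + 31.4) × 13.38 = 893.035 × 13.38 = 11950 J
n(CaCl₂) = 17.0 / 110.98 = 0.1532 mol
Temperature rose, so q_rxn = −|q_surr| = -11.95 kJ
ΔH = q_rxn / n = -78.00 kJ/mol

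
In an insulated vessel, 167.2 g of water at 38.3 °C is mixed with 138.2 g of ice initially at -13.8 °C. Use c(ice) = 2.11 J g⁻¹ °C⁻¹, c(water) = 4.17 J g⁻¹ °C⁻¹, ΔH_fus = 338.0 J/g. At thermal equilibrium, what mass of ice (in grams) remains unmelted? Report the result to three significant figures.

m_ice remaining = 71.1 g

Heat to warm all ice to 0 °C: 138.2×2.11×13.8 = 4024.1 J
Heat released by water cooling to 0 °C: 167.2×4.17×38.3 = 26704 J
26704 J < 4024.1 + 138.2×338.0 = 50735.7 J, so not all ice melts; final T = 0 °C.
Heat left for melting: 26704 − 4024.1 = 22679.9 J
Mass melted = 22679.9 / 338.0 = 67.10 g
Ice remaining = 138.2 − 67.10 = 71.10 g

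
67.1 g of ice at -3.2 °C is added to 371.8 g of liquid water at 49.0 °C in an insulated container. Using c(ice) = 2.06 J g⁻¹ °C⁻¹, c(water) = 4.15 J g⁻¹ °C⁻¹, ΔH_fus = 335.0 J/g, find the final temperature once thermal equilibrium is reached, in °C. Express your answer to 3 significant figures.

T_f = 28.9 °C

Heat to bring ice to 0 °C and melt it: q₁ = 67.1×2.06×3.2 + 67.1×335.0 = 22921 J
Heat the water can supply cooling to 0 °C: 371.8×4.15×49.0 = 75605.5 J > q₁, so all ice melts.
Energy balance: 371.8×4.15×(49.0 − T) = 22921 + 67.1×4.15×(T − 0)
1542.97(49.0 − T) = 22921 + 278.465 T
75605.5 − 22921 = 1821.435 T
T = 52684.5 / 1821.435 = 28.92 °C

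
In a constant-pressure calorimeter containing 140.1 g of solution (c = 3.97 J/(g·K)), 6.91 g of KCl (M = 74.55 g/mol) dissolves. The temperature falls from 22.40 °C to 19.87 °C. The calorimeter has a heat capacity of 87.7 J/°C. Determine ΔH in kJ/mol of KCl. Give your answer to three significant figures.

|ΔT| = |19.87 − 22.40| = 2.53 °C
|q_surr| = (140.1 × 3.97 + 87.7) × 2.53 = 643.897 × 2.53 = 1629 J
n(KCl) = 6.91 / 74.55 = 0.09269 mol
Temperature fell, so q_rxn = +|q_surr| = 1.629 kJ
ΔH = q_rxn / n = 17.57 kJ/mol

ΔH = 17.6 kJ/mol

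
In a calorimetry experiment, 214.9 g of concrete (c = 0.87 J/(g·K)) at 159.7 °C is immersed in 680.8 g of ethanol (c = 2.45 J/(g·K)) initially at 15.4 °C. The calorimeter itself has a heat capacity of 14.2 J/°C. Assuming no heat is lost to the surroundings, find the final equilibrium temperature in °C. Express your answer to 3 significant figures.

T_f = 29.8 °C

Heat lost by concrete = heat gained by ethanol + calorimeter.
(214.9)(0.87)(159.7 − T) = [(680.8)(2.45) + 14.2](T − 15.4)
186.963 (159.7 − T) = 1682.16 (T − 15.4)
29858 − 186.963 T = 1682.16 T − 25905
55763 = 1869.123 T
T = 29.83 °C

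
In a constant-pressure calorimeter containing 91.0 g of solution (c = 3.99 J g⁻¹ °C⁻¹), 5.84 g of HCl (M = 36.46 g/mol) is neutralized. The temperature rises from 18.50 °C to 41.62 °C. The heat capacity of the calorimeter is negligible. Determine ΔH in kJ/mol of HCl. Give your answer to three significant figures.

|ΔT| = |41.62 − 18.50| = 23.12 °C
|q_surr| = (91.0 × 3.99) × 23.12 = 363.09 × 23.12 = 8395 J
n(HCl) = 5.84 / 36.46 = 0.1602 mol
Temperature rose, so q_rxn = −|q_surr| = -8.395 kJ
ΔH = q_rxn / n = -52.40 kJ/mol

ΔH = -52.4 kJ/mol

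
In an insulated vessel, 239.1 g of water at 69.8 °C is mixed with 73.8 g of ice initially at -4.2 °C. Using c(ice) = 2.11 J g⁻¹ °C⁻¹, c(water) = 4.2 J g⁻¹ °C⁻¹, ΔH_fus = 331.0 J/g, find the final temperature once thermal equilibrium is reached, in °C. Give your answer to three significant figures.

T_f = 34.3 °C

Heat to bring ice to 0 °C and melt it: q₁ = 73.8×2.11×4.2 + 73.8×331.0 = 25082 J
Heat the water can supply cooling to 0 °C: 239.1×4.2×69.8 = 70094.6 J > q₁, so all ice melts.
Energy balance: 239.1×4.2×(69.8 − T) = 25082 + 73.8×4.2×(T − 0)
1004.22(69.8 − T) = 25082 + 309.96 T
70094.6 − 25082 = 1314.18 T
T = 45012.6 / 1314.18 = 34.25 °C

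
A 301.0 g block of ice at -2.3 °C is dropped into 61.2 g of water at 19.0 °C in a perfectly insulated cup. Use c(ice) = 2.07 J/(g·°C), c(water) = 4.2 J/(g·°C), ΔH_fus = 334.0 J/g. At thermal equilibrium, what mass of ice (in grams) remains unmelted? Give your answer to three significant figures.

Heat to warm all ice to 0 °C: 301.0×2.07×2.3 = 1433.1 J
Heat released by water cooling to 0 °C: 61.2×4.2×19.0 = 4883.8 J
4883.8 J < 1433.1 + 301.0×334.0 = 101967.1 J, so not all ice melts; final T = 0 °C.
Heat left for melting: 4883.8 − 1433.1 = 3450.7 J
Mass melted = 3450.7 / 334.0 = 10.33 g
Ice remaining = 301.0 − 10.33 = 290.67 g

m_ice remaining = 291 g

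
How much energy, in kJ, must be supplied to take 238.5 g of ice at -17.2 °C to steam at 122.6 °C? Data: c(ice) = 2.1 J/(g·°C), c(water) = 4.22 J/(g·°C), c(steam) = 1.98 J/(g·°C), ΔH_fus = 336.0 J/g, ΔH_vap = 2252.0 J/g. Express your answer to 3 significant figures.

q = 737 kJ

q1 (heat ice -17.2→0.0 °C): 238.5 × 2.1 × 17.2 = 8615 J
q2 (melt at 0 °C): 238.5 × 336.0 = 80136 J
q3 (heat water 0.0→100.0 °C): 238.5 × 4.22 × 100.0 = 100647 J
q4 (vaporize at 100 °C): 238.5 × 2252.0 = 537102 J
q5 (heat steam 100.0→122.6 °C): 238.5 × 1.98 × 22.6 = 10672 J
Total: 8615 + 80136 + 100647 + 537102 + 10672 = 737172 J = 737 kJ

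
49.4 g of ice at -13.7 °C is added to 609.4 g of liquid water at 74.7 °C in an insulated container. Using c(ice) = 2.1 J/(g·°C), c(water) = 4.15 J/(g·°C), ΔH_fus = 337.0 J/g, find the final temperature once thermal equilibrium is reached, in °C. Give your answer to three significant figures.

Heat to bring ice to 0 °C and melt it: q₁ = 49.4×2.1×13.7 + 49.4×337.0 = 18069 J
Heat the water can supply cooling to 0 °C: 609.4×4.15×74.7 = 188917 J > q₁, so all ice melts.
Energy balance: 609.4×4.15×(74.7 − T) = 18069 + 49.4×4.15×(T − 0)
2529.01(74.7 − T) = 18069 + 205.01 T
188917 − 18069 = 2734.02 T
T = 170848 / 2734.02 = 62.49 °C

T_f = 62.5 °C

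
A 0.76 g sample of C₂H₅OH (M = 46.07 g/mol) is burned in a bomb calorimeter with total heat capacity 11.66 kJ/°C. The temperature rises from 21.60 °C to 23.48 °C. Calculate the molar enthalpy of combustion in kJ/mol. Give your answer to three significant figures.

ΔT = 23.48 − 21.60 = 1.88 °C
q_cal = C_cal × ΔT = 11.66 × 1.88 = 21.9208 kJ
n = 0.76 / 46.07 = 0.01650 mol
q_rxn = −q_cal = -21.9208 kJ
ΔH = -21.9208 / 0.01650 = -1329 kJ/mol

ΔH = -1330 kJ/mol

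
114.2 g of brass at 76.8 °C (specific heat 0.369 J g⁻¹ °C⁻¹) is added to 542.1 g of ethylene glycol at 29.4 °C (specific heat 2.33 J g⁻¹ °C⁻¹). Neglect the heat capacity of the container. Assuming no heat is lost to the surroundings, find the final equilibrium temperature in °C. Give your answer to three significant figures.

Heat lost by brass = heat gained by ethylene glycol.
(114.2)(0.369)(76.8 − T) = (542.1)(2.33)(T − 29.4)
42.1398 (76.8 − T) = 1263.093 (T − 29.4)
3236.3 − 42.1398 T = 1263.093 T − 37135
40371.3 = 1305.2328 T
T = 30.93 °C

T_f = 30.9 °C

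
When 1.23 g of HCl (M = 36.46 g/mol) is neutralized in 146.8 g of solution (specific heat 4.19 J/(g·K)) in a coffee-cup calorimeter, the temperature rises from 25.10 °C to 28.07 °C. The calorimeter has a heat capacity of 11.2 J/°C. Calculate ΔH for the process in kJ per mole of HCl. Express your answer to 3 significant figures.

ΔH = -55.1 kJ/mol

|ΔT| = |28.07 − 25.10| = 2.97 °C
|q_surr| = (146.8 × 4.19 + 11.2) × 2.97 = 626.292 × 2.97 = 1860 J
n(HCl) = 1.23 / 36.46 = 0.03374 mol
Temperature rose, so q_rxn = −|q_surr| = -1.860 kJ
ΔH = q_rxn / n = -55.13 kJ/mol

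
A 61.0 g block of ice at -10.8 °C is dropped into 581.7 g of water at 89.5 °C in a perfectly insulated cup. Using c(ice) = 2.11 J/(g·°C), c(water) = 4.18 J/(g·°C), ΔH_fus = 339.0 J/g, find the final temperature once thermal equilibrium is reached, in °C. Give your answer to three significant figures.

T_f = 72.8 °C

Heat to bring ice to 0 °C and melt it: q₁ = 61.0×2.11×10.8 + 61.0×339.0 = 22069 J
Heat the water can supply cooling to 0 °C: 581.7×4.18×89.5 = 217620 J > q₁, so all ice melts.
Energy balance: 581.7×4.18×(89.5 − T) = 22069 + 61.0×4.18×(T − 0)
2431.506(89.5 − T) = 22069 + 254.98 T
217620 − 22069 = 2686.486 T
T = 195551 / 2686.486 = 72.79 °C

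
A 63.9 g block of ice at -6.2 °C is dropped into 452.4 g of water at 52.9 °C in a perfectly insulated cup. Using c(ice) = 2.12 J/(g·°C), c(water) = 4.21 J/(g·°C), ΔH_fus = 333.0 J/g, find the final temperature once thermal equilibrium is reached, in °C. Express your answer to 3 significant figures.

Heat to bring ice to 0 °C and melt it: q₁ = 63.9×2.12×6.2 + 63.9×333.0 = 22119 J
Heat the water can supply cooling to 0 °C: 452.4×4.21×52.9 = 100754 J > q₁, so all ice melts.
Energy balance: 452.4×4.21×(52.9 − T) = 22119 + 63.9×4.21×(T − 0)
1904.604(52.9 − T) = 22119 + 269.019 T
100754 − 22119 = 2173.623 T
T = 78635 / 2173.623 = 36.18 °C

T_f = 36.2 °C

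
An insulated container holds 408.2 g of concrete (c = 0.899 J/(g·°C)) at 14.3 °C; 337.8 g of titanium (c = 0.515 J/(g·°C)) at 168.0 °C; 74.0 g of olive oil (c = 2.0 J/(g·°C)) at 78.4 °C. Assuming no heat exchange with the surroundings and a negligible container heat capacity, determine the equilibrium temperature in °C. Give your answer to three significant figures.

T_f = 66.9 °C

Σ mᵢcᵢ(T − Tᵢ) = 0  ⇒  T = Σ mᵢcᵢTᵢ / Σ mᵢcᵢ
Σ mᵢcᵢ = 408.2×0.899 + 337.8×0.515 + 74.0×2.0 = 688.9388
Σ mᵢcᵢTᵢ = 366.9718×14.3 + 173.967×168.0 + 148×78.4 = 46077
T = 46077 / 688.9388 = 66.88 °C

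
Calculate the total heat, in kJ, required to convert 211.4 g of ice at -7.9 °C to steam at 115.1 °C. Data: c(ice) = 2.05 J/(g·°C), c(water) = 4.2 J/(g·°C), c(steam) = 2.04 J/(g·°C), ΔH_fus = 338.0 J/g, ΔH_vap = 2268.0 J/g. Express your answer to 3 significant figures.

q1 (heat ice -7.9→0.0 °C): 211.4 × 2.05 × 7.9 = 3424 J
q2 (melt at 0 °C): 211.4 × 338.0 = 71453 J
q3 (heat water 0.0→100.0 °C): 211.4 × 4.2 × 100.0 = 88788 J
q4 (vaporize at 100 °C): 211.4 × 2268.0 = 479455 J
q5 (heat steam 100.0→115.1 °C): 211.4 × 2.04 × 15.1 = 6512 J
Total: 3424 + 71453 + 88788 + 479455 + 6512 = 649632 J = 650 kJ

q = 650 kJ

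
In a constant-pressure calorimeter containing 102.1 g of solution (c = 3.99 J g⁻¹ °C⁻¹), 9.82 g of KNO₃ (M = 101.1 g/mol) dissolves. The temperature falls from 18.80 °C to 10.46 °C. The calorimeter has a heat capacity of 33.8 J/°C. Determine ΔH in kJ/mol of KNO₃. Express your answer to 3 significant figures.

ΔH = 37.9 kJ/mol

|ΔT| = |10.46 − 18.80| = 8.34 °C
|q_surr| = (102.1 × 3.99 + 33.8) × 8.34 = 441.179 × 8.34 = 3679 J
n(KNO₃) = 9.82 / 101.1 = 0.09713 mol
Temperature fell, so q_rxn = +|q_surr| = 3.679 kJ
ΔH = q_rxn / n = 37.88 kJ/mol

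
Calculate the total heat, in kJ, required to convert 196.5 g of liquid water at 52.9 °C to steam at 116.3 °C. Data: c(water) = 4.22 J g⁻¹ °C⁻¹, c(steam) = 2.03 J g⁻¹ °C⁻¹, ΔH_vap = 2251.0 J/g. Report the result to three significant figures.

q = 488 kJ

q1 (heat water 52.9→100.0 °C): 196.5 × 4.22 × 47.1 = 39057 J
q2 (vaporize at 100 °C): 196.5 × 2251.0 = 442322 J
q3 (heat steam 100.0→116.3 °C): 196.5 × 2.03 × 16.3 = 6502 J
Total: 39057 + 442322 + 6502 = 487881 J = 488 kJ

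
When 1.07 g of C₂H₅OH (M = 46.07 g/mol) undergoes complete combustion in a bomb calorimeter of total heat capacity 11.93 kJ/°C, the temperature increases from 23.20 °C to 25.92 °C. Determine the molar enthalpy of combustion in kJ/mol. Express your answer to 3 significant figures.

ΔH = -1400 kJ/mol

ΔT = 25.92 − 23.20 = 2.72 °C
q_cal = C_cal × ΔT = 11.93 × 2.72 = 32.4496 kJ
n = 1.07 / 46.07 = 0.02323 mol
q_rxn = −q_cal = -32.4496 kJ
ΔH = -32.4496 / 0.02323 = -1397 kJ/mol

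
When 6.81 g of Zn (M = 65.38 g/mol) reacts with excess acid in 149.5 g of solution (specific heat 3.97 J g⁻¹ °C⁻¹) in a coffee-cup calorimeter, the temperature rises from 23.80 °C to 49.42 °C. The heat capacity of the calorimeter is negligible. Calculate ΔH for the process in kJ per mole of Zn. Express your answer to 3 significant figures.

|ΔT| = |49.42 − 23.80| = 25.62 °C
|q_surr| = (149.5 × 3.97) × 25.62 = 593.515 × 25.62 = 15210 J
n(Zn) = 6.81 / 65.38 = 0.1042 mol
Temperature rose, so q_rxn = −|q_surr| = -15.21 kJ
ΔH = q_rxn / n = -146.0 kJ/mol

ΔH = -146 kJ/mol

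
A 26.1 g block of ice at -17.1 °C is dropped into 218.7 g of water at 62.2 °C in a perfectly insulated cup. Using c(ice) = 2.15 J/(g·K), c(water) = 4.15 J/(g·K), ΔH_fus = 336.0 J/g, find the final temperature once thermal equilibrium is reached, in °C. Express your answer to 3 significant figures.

Heat to bring ice to 0 °C and melt it: q₁ = 26.1×2.15×17.1 + 26.1×336.0 = 9729.2 J
Heat the water can supply cooling to 0 °C: 218.7×4.15×62.2 = 56453.0 J > q₁, so all ice melts.
Energy balance: 218.7×4.15×(62.2 − T) = 9729.2 + 26.1×4.15×(T − 0)
907.605(62.2 − T) = 9729.2 + 108.315 T
56453.0 − 9729.2 = 1015.920 T
T = 46723.8 / 1015.920 = 45.99 °C

T_f = 46.0 °C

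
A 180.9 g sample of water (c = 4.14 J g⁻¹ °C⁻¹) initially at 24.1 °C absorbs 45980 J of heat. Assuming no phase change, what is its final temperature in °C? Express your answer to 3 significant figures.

ΔT = q / (m c) = 45980 / (180.9 × 4.14) = 61.39 °C
T_f = 24.1 + 61.39 = 85.49 °C

T_f = 85.5 °C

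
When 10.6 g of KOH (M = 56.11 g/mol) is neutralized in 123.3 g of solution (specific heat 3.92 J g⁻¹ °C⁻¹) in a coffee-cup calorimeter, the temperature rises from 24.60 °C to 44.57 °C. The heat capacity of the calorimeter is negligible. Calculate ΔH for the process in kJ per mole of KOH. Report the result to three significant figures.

ΔH = -51.1 kJ/mol

|ΔT| = |44.57 − 24.60| = 19.97 °C
|q_surr| = (123.3 × 3.92) × 19.97 = 483.336 × 19.97 = 9652 J
n(KOH) = 10.6 / 56.11 = 0.1889 mol
Temperature rose, so q_rxn = −|q_surr| = -9.652 kJ
ΔH = q_rxn / n = -51.10 kJ/mol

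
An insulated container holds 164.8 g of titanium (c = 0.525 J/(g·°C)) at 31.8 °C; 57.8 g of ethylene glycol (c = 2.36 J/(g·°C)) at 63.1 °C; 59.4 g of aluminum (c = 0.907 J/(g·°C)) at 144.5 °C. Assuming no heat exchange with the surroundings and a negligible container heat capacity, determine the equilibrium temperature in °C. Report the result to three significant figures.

T_f = 69.2 °C

Σ mᵢcᵢ(T − Tᵢ) = 0  ⇒  T = Σ mᵢcᵢTᵢ / Σ mᵢcᵢ
Σ mᵢcᵢ = 164.8×0.525 + 57.8×2.36 + 59.4×0.907 = 276.8038
Σ mᵢcᵢTᵢ = 86.52×31.8 + 136.408×63.1 + 53.8758×144.5 = 19144
T = 19144 / 276.8038 = 69.16 °C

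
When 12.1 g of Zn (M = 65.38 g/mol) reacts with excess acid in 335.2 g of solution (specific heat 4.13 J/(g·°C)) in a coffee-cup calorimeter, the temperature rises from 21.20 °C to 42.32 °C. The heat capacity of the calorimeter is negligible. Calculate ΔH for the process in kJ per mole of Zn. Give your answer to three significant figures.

|ΔT| = |42.32 − 21.20| = 21.12 °C
|q_surr| = (335.2 × 4.13) × 21.12 = 1384.376 × 21.12 = 29240 J
n(Zn) = 12.1 / 65.38 = 0.1851 mol
Temperature rose, so q_rxn = −|q_surr| = -29.24 kJ
ΔH = q_rxn / n = -158.0 kJ/mol

ΔH = -158 kJ/mol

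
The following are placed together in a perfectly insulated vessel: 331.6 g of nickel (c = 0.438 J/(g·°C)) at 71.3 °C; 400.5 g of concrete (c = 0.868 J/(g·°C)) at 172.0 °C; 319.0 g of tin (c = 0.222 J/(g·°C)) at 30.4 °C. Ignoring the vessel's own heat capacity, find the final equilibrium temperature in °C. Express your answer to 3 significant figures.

T_f = 128 °C

Σ mᵢcᵢ(T − Tᵢ) = 0  ⇒  T = Σ mᵢcᵢTᵢ / Σ mᵢcᵢ
Σ mᵢcᵢ = 331.6×0.438 + 400.5×0.868 + 319.0×0.222 = 563.6928
Σ mᵢcᵢTᵢ = 145.2408×71.3 + 347.634×172.0 + 70.818×30.4 = 72302
T = 72302 / 563.6928 = 128.3 °C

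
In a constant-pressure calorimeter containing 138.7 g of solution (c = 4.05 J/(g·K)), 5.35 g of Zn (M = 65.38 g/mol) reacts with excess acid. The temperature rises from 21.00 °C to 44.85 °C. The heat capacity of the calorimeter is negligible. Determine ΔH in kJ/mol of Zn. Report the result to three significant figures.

|ΔT| = |44.85 − 21.00| = 23.85 °C
|q_surr| = (138.7 × 4.05) × 23.85 = 561.735 × 23.85 = 13400 J
n(Zn) = 5.35 / 65.38 = 0.08183 mol
Temperature rose, so q_rxn = −|q_surr| = -13.40 kJ
ΔH = q_rxn / n = -163.8 kJ/mol

ΔH = -164 kJ/mol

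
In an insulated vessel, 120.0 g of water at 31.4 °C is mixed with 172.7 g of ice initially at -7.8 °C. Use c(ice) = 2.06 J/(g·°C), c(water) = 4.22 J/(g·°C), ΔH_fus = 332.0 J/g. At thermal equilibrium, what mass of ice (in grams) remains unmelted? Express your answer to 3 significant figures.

Heat to warm all ice to 0 °C: 172.7×2.06×7.8 = 2774.9 J
Heat released by water cooling to 0 °C: 120.0×4.22×31.4 = 15901 J
15901 J < 2774.9 + 172.7×332.0 = 60111.3 J, so not all ice melts; final T = 0 °C.
Heat left for melting: 15901 − 2774.9 = 13126.1 J
Mass melted = 13126.1 / 332.0 = 39.54 g
Ice remaining = 172.7 − 39.54 = 133.16 g

m_ice remaining = 133 g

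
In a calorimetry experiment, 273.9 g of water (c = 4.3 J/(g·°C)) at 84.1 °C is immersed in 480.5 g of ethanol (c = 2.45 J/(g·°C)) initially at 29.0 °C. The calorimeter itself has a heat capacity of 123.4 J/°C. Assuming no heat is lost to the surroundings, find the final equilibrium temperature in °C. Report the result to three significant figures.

Heat lost by water = heat gained by ethanol + calorimeter.
(273.9)(4.3)(84.1 − T) = [(480.5)(2.45) + 123.4](T − 29.0)
1177.77 (84.1 − T) = 1300.625 (T − 29.0)
99050 − 1177.77 T = 1300.625 T − 37718
136768 = 2478.395 T
T = 55.18 °C

T_f = 55.2 °C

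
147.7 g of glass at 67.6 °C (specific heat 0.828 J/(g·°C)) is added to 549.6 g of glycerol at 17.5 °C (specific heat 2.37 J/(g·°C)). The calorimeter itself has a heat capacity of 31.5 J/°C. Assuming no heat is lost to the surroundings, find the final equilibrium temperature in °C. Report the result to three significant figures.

T_f = 21.7 °C

Heat lost by glass = heat gained by glycerol + calorimeter.
(147.7)(0.828)(67.6 − T) = [(549.6)(2.37) + 31.5](T − 17.5)
122.2956 (67.6 − T) = 1334.052 (T − 17.5)
8267.2 − 122.2956 T = 1334.052 T − 23346
31613.2 = 1456.3476 T
T = 21.71 °C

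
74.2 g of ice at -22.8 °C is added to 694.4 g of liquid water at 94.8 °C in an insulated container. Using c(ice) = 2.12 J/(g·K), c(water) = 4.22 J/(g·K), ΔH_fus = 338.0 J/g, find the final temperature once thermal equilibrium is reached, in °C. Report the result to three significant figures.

T_f = 76.8 °C

Heat to bring ice to 0 °C and melt it: q₁ = 74.2×2.12×22.8 + 74.2×338.0 = 28666 J
Heat the water can supply cooling to 0 °C: 694.4×4.22×94.8 = 277799 J > q₁, so all ice melts.
Energy balance: 694.4×4.22×(94.8 − T) = 28666 + 74.2×4.22×(T − 0)
2930.368(94.8 − T) = 28666 + 313.124 T
277799 − 28666 = 3243.492 T
T = 249133 / 3243.492 = 76.81 °C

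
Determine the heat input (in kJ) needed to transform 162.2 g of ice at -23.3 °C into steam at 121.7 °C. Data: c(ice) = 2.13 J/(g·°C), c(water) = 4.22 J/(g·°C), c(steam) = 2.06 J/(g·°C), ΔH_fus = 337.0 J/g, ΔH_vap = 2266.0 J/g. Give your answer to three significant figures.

q = 506 kJ

q1 (heat ice -23.3→0.0 °C): 162.2 × 2.13 × 23.3 = 8050 J
q2 (melt at 0 °C): 162.2 × 337.0 = 54661 J
q3 (heat water 0.0→100.0 °C): 162.2 × 4.22 × 100.0 = 68448 J
q4 (vaporize at 100 °C): 162.2 × 2266.0 = 367545 J
q5 (heat steam 100.0→121.7 °C): 162.2 × 2.06 × 21.7 = 7251 J
Total: 8050 + 54661 + 68448 + 367545 + 7251 = 505955 J = 506 kJ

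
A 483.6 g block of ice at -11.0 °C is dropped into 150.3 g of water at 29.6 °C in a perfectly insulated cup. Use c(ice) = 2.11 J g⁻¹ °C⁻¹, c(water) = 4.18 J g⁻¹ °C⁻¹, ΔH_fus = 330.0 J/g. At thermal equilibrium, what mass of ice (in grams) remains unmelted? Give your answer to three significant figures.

Heat to warm all ice to 0 °C: 483.6×2.11×11.0 = 11224 J
Heat released by water cooling to 0 °C: 150.3×4.18×29.6 = 18596 J
18596 J < 11224 + 483.6×330.0 = 170812 J, so not all ice melts; final T = 0 °C.
Heat left for melting: 18596 − 11224 = 7372 J
Mass melted = 7372 / 330.0 = 22.34 g
Ice remaining = 483.6 − 22.34 = 461.26 g

m_ice remaining = 461 g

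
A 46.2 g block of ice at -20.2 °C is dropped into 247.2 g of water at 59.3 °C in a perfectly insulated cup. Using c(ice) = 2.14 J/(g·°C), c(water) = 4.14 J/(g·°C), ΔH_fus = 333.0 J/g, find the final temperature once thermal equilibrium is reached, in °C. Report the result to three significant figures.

Heat to bring ice to 0 °C and melt it: q₁ = 46.2×2.14×20.2 + 46.2×333.0 = 17382 J
Heat the water can supply cooling to 0 °C: 247.2×4.14×59.3 = 60688.1 J > q₁, so all ice melts.
Energy balance: 247.2×4.14×(59.3 − T) = 17382 + 46.2×4.14×(T − 0)
1023.408(59.3 − T) = 17382 + 191.268 T
60688.1 − 17382 = 1214.676 T
T = 43306.1 / 1214.676 = 35.65 °C

T_f = 35.7 °C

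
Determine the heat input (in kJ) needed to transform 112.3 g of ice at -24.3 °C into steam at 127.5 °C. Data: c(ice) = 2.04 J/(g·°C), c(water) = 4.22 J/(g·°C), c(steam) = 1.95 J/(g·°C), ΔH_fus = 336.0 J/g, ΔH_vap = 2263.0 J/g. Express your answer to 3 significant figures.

q1 (heat ice -24.3→0.0 °C): 112.3 × 2.04 × 24.3 = 5567 J
q2 (melt at 0 °C): 112.3 × 336.0 = 37733 J
q3 (heat water 0.0→100.0 °C): 112.3 × 4.22 × 100.0 = 47391 J
q4 (vaporize at 100 °C): 112.3 × 2263.0 = 254135 J
q5 (heat steam 100.0→127.5 °C): 112.3 × 1.95 × 27.5 = 6022 J
Total: 5567 + 37733 + 47391 + 254135 + 6022 = 350848 J = 351 kJ

q = 351 kJ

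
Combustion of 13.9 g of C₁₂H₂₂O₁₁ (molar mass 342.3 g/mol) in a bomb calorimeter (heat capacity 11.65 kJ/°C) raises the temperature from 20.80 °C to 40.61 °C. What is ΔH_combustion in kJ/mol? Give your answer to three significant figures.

ΔT = 40.61 − 20.80 = 19.81 °C
q_cal = C_cal × ΔT = 11.65 × 19.81 = 230.7865 kJ
n = 13.9 / 342.3 = 0.04061 mol
q_rxn = −q_cal = -230.7865 kJ
ΔH = -230.7865 / 0.04061 = -5683 kJ/mol

ΔH = -5680 kJ/mol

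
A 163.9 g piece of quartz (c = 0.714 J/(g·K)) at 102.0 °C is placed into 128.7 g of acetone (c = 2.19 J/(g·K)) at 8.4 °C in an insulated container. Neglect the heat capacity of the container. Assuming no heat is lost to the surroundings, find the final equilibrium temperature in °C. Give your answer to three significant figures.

T_f = 35.9 °C

Heat lost by quartz = heat gained by acetone.
(163.9)(0.714)(102.0 − T) = (128.7)(2.19)(T − 8.4)
117.0246 (102.0 − T) = 281.853 (T − 8.4)
11937 − 117.0246 T = 281.853 T − 2367.6
14304.6 = 398.8776 T
T = 35.86 °C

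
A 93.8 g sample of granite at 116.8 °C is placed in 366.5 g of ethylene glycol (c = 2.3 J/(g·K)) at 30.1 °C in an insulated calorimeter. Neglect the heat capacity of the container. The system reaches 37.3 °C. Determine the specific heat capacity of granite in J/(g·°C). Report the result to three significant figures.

c = 0.814 J/(g·°C)

q_gained = (366.5 × 2.3) × (37.3 − 30.1) = 6069 J
q_lost = 93.8 × c × (116.8 − 37.3) = 7457.1 c
Set equal: c = 6069 / 7457.1 = 0.814 J/(g·°C)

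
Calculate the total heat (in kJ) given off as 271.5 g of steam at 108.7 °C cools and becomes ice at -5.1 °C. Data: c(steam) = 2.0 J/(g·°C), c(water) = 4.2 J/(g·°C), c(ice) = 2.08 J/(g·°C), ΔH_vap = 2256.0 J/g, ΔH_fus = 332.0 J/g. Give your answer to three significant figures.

q = 824 kJ

q1 (cool steam 108.7→100 °C): 271.5 × 2.0 × 8.7 = 4724 J
q2 (condense at 100 °C): 271.5 × 2256.0 = 612504 J
q3 (cool water 100→0 °C): 271.5 × 4.2 × 100.0 = 114030 J
q4 (freeze at 0 °C): 271.5 × 332.0 = 90138 J
q5 (cool ice 0→-5.1 °C): 271.5 × 2.08 × 5.1 = 2880 J
Total: 4724 + 612504 + 114030 + 90138 + 2880 = 824276 J = 824 kJ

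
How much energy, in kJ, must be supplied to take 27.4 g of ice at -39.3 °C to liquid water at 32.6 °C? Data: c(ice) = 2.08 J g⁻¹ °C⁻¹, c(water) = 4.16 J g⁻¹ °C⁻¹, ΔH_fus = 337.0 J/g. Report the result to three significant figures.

q = 15.2 kJ

q1 (heat ice -39.3→0.0 °C): 27.4 × 2.08 × 39.3 = 2240 J
q2 (melt at 0 °C): 27.4 × 337.0 = 9234 J
q3 (heat water 0.0→32.6 °C): 27.4 × 4.16 × 32.6 = 3716 J
Total: 2240 + 9234 + 3716 = 15190 J = 15.2 kJ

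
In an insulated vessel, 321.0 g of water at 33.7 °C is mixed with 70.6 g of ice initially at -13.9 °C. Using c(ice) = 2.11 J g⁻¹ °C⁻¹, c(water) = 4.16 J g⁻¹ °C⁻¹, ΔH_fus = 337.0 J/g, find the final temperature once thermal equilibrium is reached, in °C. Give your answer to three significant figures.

T_f = 11.7 °C

Heat to bring ice to 0 °C and melt it: q₁ = 70.6×2.11×13.9 + 70.6×337.0 = 25863 J
Heat the water can supply cooling to 0 °C: 321.0×4.16×33.7 = 45001.6 J > q₁, so all ice melts.
Energy balance: 321.0×4.16×(33.7 − T) = 25863 + 70.6×4.16×(T − 0)
1335.36(33.7 − T) = 25863 + 293.696 T
45001.6 − 25863 = 1629.056 T
T = 19138.6 / 1629.056 = 11.748 °C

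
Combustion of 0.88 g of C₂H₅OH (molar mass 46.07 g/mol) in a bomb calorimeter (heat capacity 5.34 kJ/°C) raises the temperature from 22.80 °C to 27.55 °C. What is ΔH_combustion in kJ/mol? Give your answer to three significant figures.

ΔT = 27.55 − 22.80 = 4.75 °C
q_cal = C_cal × ΔT = 5.34 × 4.75 = 25.365 kJ
n = 0.88 / 46.07 = 0.01910 mol
q_rxn = −q_cal = -25.365 kJ
ΔH = -25.365 / 0.01910 = -1328 kJ/mol

ΔH = -1330 kJ/mol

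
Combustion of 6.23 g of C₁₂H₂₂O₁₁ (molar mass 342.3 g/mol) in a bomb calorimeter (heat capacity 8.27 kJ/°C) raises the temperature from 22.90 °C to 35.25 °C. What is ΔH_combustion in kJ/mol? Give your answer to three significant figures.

ΔT = 35.25 − 22.90 = 12.35 °C
q_cal = C_cal × ΔT = 8.27 × 12.35 = 102.1345 kJ
n = 6.23 / 342.3 = 0.01820 mol
q_rxn = −q_cal = -102.1345 kJ
ΔH = -102.1345 / 0.01820 = -5612 kJ/mol

ΔH = -5610 kJ/mol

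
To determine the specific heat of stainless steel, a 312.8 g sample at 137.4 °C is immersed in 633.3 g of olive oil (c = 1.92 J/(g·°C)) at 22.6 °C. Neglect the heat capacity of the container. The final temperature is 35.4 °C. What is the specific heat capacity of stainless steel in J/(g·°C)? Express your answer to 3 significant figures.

c = 0.488 J/(g·°C)

q_gained = (633.3 × 1.92) × (35.4 − 22.6) = 15560 J
q_lost = 312.8 × c × (137.4 − 35.4) = 31905.6 c
Set equal: c = 15560 / 31905.6 = 0.488 J/(g·°C)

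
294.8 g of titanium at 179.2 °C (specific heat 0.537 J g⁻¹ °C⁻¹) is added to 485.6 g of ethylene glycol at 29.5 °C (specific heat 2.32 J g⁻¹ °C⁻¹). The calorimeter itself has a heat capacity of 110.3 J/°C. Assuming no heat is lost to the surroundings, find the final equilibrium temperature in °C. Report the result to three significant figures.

Heat lost by titanium = heat gained by ethylene glycol + calorimeter.
(294.8)(0.537)(179.2 − T) = [(485.6)(2.32) + 110.3](T − 29.5)
158.3076 (179.2 − T) = 1236.892 (T − 29.5)
28369 − 158.3076 T = 1236.892 T − 36488
64857 = 1395.1996 T
T = 46.49 °C

T_f = 46.5 °C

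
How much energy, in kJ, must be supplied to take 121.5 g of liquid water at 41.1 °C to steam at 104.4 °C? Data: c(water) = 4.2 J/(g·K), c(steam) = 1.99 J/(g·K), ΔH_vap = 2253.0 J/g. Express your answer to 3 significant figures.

q1 (heat water 41.1→100.0 °C): 121.5 × 4.2 × 58.9 = 30057 J
q2 (vaporize at 100 °C): 121.5 × 2253.0 = 273740 J
q3 (heat steam 100.0→104.4 °C): 121.5 × 1.99 × 4.4 = 1064 J
Total: 30057 + 273740 + 1064 = 304861 J = 305 kJ

q = 305 kJ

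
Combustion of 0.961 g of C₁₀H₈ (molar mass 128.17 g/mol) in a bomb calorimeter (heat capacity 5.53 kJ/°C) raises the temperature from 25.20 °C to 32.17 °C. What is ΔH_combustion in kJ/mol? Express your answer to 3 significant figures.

ΔH = -5140 kJ/mol

ΔT = 32.17 − 25.20 = 6.97 °C
q_cal = C_cal × ΔT = 5.53 × 6.97 = 38.5441 kJ
n = 0.961 / 128.17 = 0.007498 mol
q_rxn = −q_cal = -38.5441 kJ
ΔH = -38.5441 / 0.007498 = -5141 kJ/mol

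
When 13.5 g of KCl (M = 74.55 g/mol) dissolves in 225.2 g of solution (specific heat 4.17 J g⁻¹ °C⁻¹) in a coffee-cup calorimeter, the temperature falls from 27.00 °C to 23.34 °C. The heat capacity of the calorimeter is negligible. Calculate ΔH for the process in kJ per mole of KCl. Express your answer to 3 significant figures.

|ΔT| = |23.34 − 27.00| = 3.66 °C
|q_surr| = (225.2 × 4.17) × 3.66 = 939.084 × 3.66 = 3437 J
n(KCl) = 13.5 / 74.55 = 0.1811 mol
Temperature fell, so q_rxn = +|q_surr| = 3.437 kJ
ΔH = q_rxn / n = 18.98 kJ/mol

ΔH = 19.0 kJ/mol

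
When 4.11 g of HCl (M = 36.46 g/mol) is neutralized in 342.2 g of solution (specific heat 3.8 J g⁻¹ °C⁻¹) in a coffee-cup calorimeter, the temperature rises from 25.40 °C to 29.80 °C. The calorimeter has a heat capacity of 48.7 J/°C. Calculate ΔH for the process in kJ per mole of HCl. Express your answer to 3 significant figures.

|ΔT| = |29.80 − 25.40| = 4.40 °C
|q_surr| = (342.2 × 3.8 + 48.7) × 4.40 = 1349.06 × 4.40 = 5936 J
n(HCl) = 4.11 / 36.46 = 0.1127 mol
Temperature rose, so q_rxn = −|q_surr| = -5.936 kJ
ΔH = q_rxn / n = -52.67 kJ/mol

ΔH = -52.7 kJ/mol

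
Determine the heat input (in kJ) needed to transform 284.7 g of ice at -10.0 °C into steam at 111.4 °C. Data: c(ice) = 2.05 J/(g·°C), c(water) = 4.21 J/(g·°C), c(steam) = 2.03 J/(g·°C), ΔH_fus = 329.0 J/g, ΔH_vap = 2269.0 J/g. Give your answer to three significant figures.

q = 872 kJ

q1 (heat ice -10.0→0.0 °C): 284.7 × 2.05 × 10.0 = 5836 J
q2 (melt at 0 °C): 284.7 × 329.0 = 93666 J
q3 (heat water 0.0→100.0 °C): 284.7 × 4.21 × 100.0 = 119859 J
q4 (vaporize at 100 °C): 284.7 × 2269.0 = 645984 J
q5 (heat steam 100.0→111.4 °C): 284.7 × 2.03 × 11.4 = 6589 J
Total: 5836 + 93666 + 119859 + 645984 + 6589 = 871934 J = 872 kJ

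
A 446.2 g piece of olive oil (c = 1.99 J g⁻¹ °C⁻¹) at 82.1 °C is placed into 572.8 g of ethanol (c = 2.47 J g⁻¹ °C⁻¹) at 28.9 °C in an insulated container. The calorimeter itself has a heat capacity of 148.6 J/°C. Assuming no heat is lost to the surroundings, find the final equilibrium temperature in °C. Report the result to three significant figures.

T_f = 48.2 °C

Heat lost by olive oil = heat gained by ethanol + calorimeter.
(446.2)(1.99)(82.1 − T) = [(572.8)(2.47) + 148.6](T − 28.9)
887.938 (82.1 − T) = 1563.416 (T − 28.9)
72900 − 887.938 T = 1563.416 T − 45183
118083 = 2451.354 T
T = 48.17 °C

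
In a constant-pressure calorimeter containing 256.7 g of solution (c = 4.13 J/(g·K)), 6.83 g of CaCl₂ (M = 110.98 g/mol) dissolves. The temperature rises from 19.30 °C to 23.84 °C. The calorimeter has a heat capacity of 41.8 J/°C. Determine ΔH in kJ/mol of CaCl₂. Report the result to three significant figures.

ΔH = -81.3 kJ/mol

|ΔT| = |23.84 − 19.30| = 4.54 °C
|q_surr| = (256.7 × 4.13 + 41.8) × 4.54 = 1101.971 × 4.54 = 5003 J
n(CaCl₂) = 6.83 / 110.98 = 0.06154 mol
Temperature rose, so q_rxn = −|q_surr| = -5.003 kJ
ΔH = q_rxn / n = -81.30 kJ/mol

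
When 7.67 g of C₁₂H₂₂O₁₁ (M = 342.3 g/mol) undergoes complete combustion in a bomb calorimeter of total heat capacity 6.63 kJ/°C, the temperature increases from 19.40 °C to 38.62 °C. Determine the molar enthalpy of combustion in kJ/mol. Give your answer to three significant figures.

ΔT = 38.62 − 19.40 = 19.22 °C
q_cal = C_cal × ΔT = 6.63 × 19.22 = 127.4286 kJ
n = 7.67 / 342.3 = 0.02241 mol
q_rxn = −q_cal = -127.4286 kJ
ΔH = -127.4286 / 0.02241 = -5686 kJ/mol

ΔH = -5690 kJ/mol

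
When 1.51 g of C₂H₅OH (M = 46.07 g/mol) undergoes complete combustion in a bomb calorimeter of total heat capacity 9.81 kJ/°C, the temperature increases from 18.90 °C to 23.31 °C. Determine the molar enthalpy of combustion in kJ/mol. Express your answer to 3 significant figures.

ΔT = 23.31 − 18.90 = 4.41 °C
q_cal = C_cal × ΔT = 9.81 × 4.41 = 43.2621 kJ
n = 1.51 / 46.07 = 0.03278 mol
q_rxn = −q_cal = -43.2621 kJ
ΔH = -43.2621 / 0.03278 = -1320 kJ/mol

ΔH = -1320 kJ/mol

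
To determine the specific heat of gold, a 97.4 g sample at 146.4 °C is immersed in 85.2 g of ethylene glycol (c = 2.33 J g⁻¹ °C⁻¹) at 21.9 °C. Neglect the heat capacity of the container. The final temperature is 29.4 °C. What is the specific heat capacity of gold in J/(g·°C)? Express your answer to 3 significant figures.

c = 0.131 J/(g·°C)

q_gained = (85.2 × 2.33) × (29.4 − 21.9) = 1489 J
q_lost = 97.4 × c × (146.4 − 29.4) = 11395.8 c
Set equal: c = 1489 / 11395.8 = 0.131 J/(g·°C)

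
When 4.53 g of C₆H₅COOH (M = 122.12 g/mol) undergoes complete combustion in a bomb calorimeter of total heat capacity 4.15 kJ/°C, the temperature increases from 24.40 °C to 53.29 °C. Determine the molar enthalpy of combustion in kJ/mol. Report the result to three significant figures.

ΔH = -3230 kJ/mol

ΔT = 53.29 − 24.40 = 28.89 °C
q_cal = C_cal × ΔT = 4.15 × 28.89 = 119.8935 kJ
n = 4.53 / 122.12 = 0.03709 mol
q_rxn = −q_cal = -119.8935 kJ
ΔH = -119.8935 / 0.03709 = -3233 kJ/mol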